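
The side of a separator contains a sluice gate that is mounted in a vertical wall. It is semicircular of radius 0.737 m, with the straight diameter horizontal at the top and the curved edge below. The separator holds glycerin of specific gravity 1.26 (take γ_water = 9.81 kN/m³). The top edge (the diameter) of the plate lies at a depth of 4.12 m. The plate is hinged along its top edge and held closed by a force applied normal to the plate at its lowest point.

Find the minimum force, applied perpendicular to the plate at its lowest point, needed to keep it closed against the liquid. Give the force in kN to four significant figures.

γ = 1.26 × 9.81 = 12.3606 kN/m³.
The centroid of a semicircle lies 4r/(3π) = 0.312793 m from the diameter, here below the top edge, so the centroid depth is h_c = 4.12 + 0.312793 = 4.43279 m.
A = πr²/2 = π × 0.737²/2 = 0.853208 m².
Resultant F = γ·h_c·A = 12.3606 × 4.43279 × 0.853208 = 46.7489 kN.
I_c = (π/8 − 8/(9π))·r⁴ = 0.109757 × 0.737⁴ = 0.0323819 m⁴.
Centre of pressure: y_p = y_c + I_c/(y_c·A) = 4.43279 + 0.0323819/(4.43279 × 0.853208) = 4.43279 + 0.0085619 = 4.44135 m along the plane.
The resultant acts 0.312793 + 0.0085619 = 0.321355 m (along the plate) below the hinge at the top edge, so the moment about the hinge is M = F × 0.321355 = 46.7489 × 0.321355 = 15.023 kN·m.
A normal force at the bottom, 0.737 m from the hinge, must supply this moment: P = 15.023/0.737 = 20.384 kN.

P ≈ 20.38 kN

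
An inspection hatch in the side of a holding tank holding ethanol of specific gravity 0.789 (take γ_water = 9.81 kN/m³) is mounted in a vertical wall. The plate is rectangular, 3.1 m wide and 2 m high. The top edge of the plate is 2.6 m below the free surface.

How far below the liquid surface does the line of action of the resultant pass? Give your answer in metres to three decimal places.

h_p = 3.693 m

γ = 0.789 × 9.81 = 7.74009 kN/m³.
The centroid lies 2/2 = 1 m below the top edge, so the centroid depth is h_c = 2.6 + 1 = 3.6 m.
A = 3.1 × 2 = 6.2 m².
Resultant F = γ·h_c·A = 7.74009 × 3.6 × 6.2 = 172.759 kN.
I_c = b·h³/12 = 3.1 × 2³/12 = 2.06667 m⁴.
Centre of pressure: y_p = y_c + I_c/(y_c·A) = 3.6 + 2.06667/(3.6 × 6.2) = 3.6 + 0.0925927 = 3.69259 m along the plane.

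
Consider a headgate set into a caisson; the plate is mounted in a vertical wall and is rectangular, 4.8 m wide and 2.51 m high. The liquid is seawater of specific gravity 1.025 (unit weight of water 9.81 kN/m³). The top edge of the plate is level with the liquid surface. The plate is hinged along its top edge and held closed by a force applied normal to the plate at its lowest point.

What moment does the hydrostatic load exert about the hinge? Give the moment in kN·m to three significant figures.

γ = 1.025 × 9.81 = 10.05525 kN/m³.
The centroid lies 2.51/2 = 1.255 m below the top edge, so the centroid depth is h_c = 1.255 m.
A = 4.8 × 2.51 = 12.048 m².
Resultant F = γ·h_c·A = 10.05525 × 1.255 × 12.048 = 152.038 kN.
I_c = b·h³/12 = 4.8 × 2.51³/12 = 6.3253 m⁴.
Centre of pressure: y_p = y_c + I_c/(y_c·A) = 1.255 + 6.3253/(1.255 × 12.048) = 1.255 + 0.418333 = 1.67333 m along the plane.
The resultant acts 1.255 + 0.418333 = 1.67333 m (along the plate) below the hinge at the top edge, so the moment about the hinge is M = F × 1.67333 = 152.038 × 1.67333 = 254.41 kN·m.

M ≈ 254 kN·m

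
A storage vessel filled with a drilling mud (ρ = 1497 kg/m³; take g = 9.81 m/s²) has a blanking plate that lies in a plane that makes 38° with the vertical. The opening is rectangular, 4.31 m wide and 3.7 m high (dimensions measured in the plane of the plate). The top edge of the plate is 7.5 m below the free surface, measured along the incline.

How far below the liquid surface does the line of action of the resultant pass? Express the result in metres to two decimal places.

h_p = 7.46 m

γ = ρg = 1497 × 9.81 / 1000 = 14.68557 kN/m³.
The plate makes 38° with the vertical, i.e. θ = 90° − 38° = 52° to the horizontal. Measuring y along the incline from the free-surface line, vertical depth h = y·sinθ with sinθ = 0.788011.
The centroid lies 3.7/2 = 1.85 m below the top edge, so y_c = 7.5 + 1.85 = 9.35 m and h_c = 9.35 × 0.788011 = 7.3679 m.
A = 4.31 × 3.7 = 15.947 m².
Resultant F = γ·h_c·A = 14.68557 × 7.3679 × 15.947 = 1725.49 kN.
I_c = b·h³/12 = 4.31 × 3.7³/12 = 18.1929 m⁴.
Centre of pressure: y_p = y_c + I_c/(y_c·A) = 9.35 + 18.1929/(9.35 × 15.947) = 9.35 + 0.122014 = 9.47201 m along the plane.
Vertically, h_p = y_p·sinθ = 9.47201 × 0.788011 = 7.46405 m.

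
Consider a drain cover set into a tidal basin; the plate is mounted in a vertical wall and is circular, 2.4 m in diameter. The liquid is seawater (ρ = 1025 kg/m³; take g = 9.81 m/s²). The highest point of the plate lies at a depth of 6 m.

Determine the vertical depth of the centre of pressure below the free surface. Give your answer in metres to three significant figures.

h_p = 7.25 m

γ = ρg = 1025 × 9.81 / 1000 = 10.05525 kN/m³.
The centroid is at the centre, 1.2 m below the top of the plate, so the centroid depth is h_c = 6 + 1.2 = 7.2 m.
A = π(1.2)² = 4.52389 m².
Resultant F = γ·h_c·A = 10.05525 × 7.2 × 4.52389 = 327.52 kN.
I_c = πr⁴/4 = π × 1.2⁴/4 = 1.6286 m⁴.
Centre of pressure: y_p = y_c + I_c/(y_c·A) = 7.2 + 1.6286/(7.2 × 4.52389) = 7.2 + 0.05 = 7.25 m along the plane.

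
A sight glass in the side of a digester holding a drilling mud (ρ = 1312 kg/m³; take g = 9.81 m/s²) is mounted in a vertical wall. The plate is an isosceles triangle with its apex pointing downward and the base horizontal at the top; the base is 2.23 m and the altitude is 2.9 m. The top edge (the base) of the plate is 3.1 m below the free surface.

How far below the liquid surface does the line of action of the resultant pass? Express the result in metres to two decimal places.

h_p = 4.18 m

γ = ρg = 1312 × 9.81 / 1000 = 12.87072 kN/m³.
With the apex down, the centroid sits h/3 = 2.9/3 = 0.966667 m below the base (the top edge), so the centroid depth is h_c = 3.1 + 0.966667 = 4.06667 m.
A = ½ × 2.23 × 2.9 = 3.2335 m².
Resultant F = γ·h_c·A = 12.87072 × 4.06667 × 3.2335 = 169.245 kN.
I_c = b·h³/36 = 2.23 × 2.9³/36 = 1.51076 m⁴.
Centre of pressure: y_p = y_c + I_c/(y_c·A) = 4.06667 + 1.51076/(4.06667 × 3.2335) = 4.06667 + 0.11489 = 4.18156 m along the plane.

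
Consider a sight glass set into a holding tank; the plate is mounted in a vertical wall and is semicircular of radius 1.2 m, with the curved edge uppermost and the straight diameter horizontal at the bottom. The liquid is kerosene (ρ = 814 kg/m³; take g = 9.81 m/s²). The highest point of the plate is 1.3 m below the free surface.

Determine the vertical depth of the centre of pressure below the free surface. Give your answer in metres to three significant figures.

γ = ρg = 814 × 9.81 / 1000 = 7.98534 kN/m³.
The centroid lies 4r/(3π) = 0.509296 m above the diameter, so r − 4r/(3π) = 1.2 − 0.509296 = 0.690704 m below the topmost point, so the centroid depth is h_c = 1.3 + 0.690704 = 1.9907 m.
A = πr²/2 = π × 1.2²/2 = 2.26195 m².
Resultant F = γ·h_c·A = 7.98534 × 1.9907 × 2.26195 = 35.9569 kN.
I_c = (π/8 − 8/(9π))·r⁴ = 0.109757 × 1.2⁴ = 0.227592 m⁴.
Centre of pressure: y_p = y_c + I_c/(y_c·A) = 1.9907 + 0.227592/(1.9907 × 2.26195) = 1.9907 + 0.0505438 = 2.04124 m along the plane.

h_p = 2.04 m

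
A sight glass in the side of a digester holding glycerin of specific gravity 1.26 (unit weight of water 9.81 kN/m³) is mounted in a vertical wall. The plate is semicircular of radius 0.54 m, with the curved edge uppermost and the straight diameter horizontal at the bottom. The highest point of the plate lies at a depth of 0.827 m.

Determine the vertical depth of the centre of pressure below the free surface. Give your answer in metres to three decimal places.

γ = 1.26 × 9.81 = 12.3606 kN/m³.
The centroid lies 4r/(3π) = 0.229183 m above the diameter, so r − 4r/(3π) = 0.54 − 0.229183 = 0.310817 m below the topmost point, so the centroid depth is h_c = 0.827 + 0.310817 = 1.13782 m.
A = πr²/2 = π × 0.54²/2 = 0.458044 m².
Resultant F = γ·h_c·A = 12.3606 × 1.13782 × 0.458044 = 6.44199 kN.
I_c = (π/8 − 8/(9π))·r⁴ = 0.109757 × 0.54⁴ = 0.0093327 m⁴.
Centre of pressure: y_p = y_c + I_c/(y_c·A) = 1.13782 + 0.0093327/(1.13782 × 0.458044) = 1.13782 + 0.0179072 = 1.15573 m along the plane.

h_p = 1.156 m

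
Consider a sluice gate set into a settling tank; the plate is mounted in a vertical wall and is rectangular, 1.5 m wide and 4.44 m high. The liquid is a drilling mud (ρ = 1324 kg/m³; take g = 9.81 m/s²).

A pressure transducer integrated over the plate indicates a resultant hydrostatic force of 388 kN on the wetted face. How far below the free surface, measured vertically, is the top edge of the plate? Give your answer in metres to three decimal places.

d_top ≈ 2.265 m

γ = ρg = 1324 × 9.81 / 1000 = 12.98844 kN/m³.
A = 1.5 × 4.44 = 6.66 m².
From F = γ·h_c·A, the centroid depth is h_c = 388/(12.98844 × 6.66) = 4.48539 m.
The centroid lies 4.44/2 = 2.22 m below the top edge, so the top edge sits at h_top = 4.48539 − 2.22 = 2.26539 m below the surface.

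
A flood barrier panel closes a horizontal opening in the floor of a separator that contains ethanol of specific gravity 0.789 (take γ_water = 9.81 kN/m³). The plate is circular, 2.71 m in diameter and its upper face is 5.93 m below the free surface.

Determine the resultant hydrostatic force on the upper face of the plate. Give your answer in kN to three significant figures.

γ = 0.789 × 9.81 = 7.74009 kN/m³.
The plate is horizontal, so pressure is uniform at p = γ·h = 7.74009 × 5.93 = 45.8987 kN/m².
A = π(1.355)² = 5.76804 m².
F = p·A = 45.8987 × 5.76804 = 264.746 kN.

F ≈ 265 kN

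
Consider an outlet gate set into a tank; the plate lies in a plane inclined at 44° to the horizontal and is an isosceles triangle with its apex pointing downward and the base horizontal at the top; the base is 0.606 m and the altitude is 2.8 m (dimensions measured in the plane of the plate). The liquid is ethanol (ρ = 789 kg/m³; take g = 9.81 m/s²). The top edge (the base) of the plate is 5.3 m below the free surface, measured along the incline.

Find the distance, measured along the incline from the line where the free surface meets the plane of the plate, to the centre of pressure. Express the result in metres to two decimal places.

γ = ρg = 789 × 9.81 / 1000 = 7.74009 kN/m³.
Let θ = 44° be the plate's angle to the horizontal; measure y along the incline from where the plane meets the free surface. Vertical depth h = y·sinθ with sinθ = 0.694658.
With the apex down, the centroid sits h/3 = 2.8/3 = 0.933333 m below the base (the top edge), so y_c = 5.3 + 0.933333 = 6.23333 m and h_c = 6.23333 × 0.694658 = 4.33003 m.
A = ½ × 0.606 × 2.8 = 0.8484 m².
Resultant F = γ·h_c·A = 7.74009 × 4.33003 × 0.8484 = 28.434 kN.
I_c = b·h³/36 = 0.606 × 2.8³/36 = 0.369525 m⁴.
Centre of pressure: y_p = y_c + I_c/(y_c·A) = 6.23333 + 0.369525/(6.23333 × 0.8484) = 6.23333 + 0.0698752 = 6.30321 m along the plane.

y_p = 6.30 m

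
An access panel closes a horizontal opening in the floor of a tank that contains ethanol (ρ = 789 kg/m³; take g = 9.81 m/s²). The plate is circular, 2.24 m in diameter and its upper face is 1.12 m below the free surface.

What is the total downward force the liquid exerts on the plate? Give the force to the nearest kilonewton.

γ = ρg = 789 × 9.81 / 1000 = 7.74009 kN/m³.
The plate is horizontal, so pressure is uniform at p = γ·h = 7.74009 × 1.12 = 8.6689 kN/m².
A = π(1.12)² = 3.94081 m².
F = p·A = 8.6689 × 3.94081 = 34.1625 kN.

F ≈ 34 kN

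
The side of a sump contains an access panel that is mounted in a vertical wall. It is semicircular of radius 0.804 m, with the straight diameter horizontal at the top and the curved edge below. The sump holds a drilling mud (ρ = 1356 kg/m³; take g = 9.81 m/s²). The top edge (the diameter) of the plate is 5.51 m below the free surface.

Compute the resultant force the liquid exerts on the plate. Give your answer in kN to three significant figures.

F ≈ 79.0 kN

γ = ρg = 1356 × 9.81 / 1000 = 13.30236 kN/m³.
The centroid of a semicircle lies 4r/(3π) = 0.341228 m from the diameter, here below the top edge, so the centroid depth is h_c = 5.51 + 0.341228 = 5.85123 m.
A = πr²/2 = π × 0.804²/2 = 1.01539 m².
Resultant F = γ·h_c·A = 13.30236 × 5.85123 × 1.01539 = 79.0331 kN.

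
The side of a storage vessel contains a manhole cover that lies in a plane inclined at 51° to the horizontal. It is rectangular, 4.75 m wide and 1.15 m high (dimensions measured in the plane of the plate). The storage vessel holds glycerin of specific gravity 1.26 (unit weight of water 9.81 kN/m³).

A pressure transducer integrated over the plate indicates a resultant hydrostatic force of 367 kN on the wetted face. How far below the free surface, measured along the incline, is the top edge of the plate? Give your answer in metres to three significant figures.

γ = 1.26 × 9.81 = 12.3606 kN/m³.
A = 4.75 × 1.15 = 5.4625 m².
From F = γ·h_c·A, the centroid depth is h_c = 367/(12.3606 × 5.4625) = 5.43544 m.
Let θ = 51° be the plate's angle to the horizontal; measure y along the incline from where the plane meets the free surface. Vertical depth h = y·sinθ with sinθ = 0.777146.
Along the incline, y_c = h_c/sinθ = 5.43544/0.777146 = 6.9941 m.
The centroid lies 1.15/2 = 0.575 m below the top edge, so the top edge sits at y_top = 6.9941 − 0.575 = 6.4191 m along the incline.

y_top ≈ 6.42 m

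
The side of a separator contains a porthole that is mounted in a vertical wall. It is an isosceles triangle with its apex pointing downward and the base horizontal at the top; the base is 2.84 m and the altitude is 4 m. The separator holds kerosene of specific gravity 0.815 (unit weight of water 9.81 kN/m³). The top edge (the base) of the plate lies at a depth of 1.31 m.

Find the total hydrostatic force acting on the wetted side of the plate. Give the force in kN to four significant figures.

γ = 0.815 × 9.81 = 7.99515 kN/m³.
With the apex down, the centroid sits h/3 = 4/3 = 1.33333 m below the base (the top edge), so the centroid depth is h_c = 1.31 + 1.33333 = 2.64333 m.
A = ½ × 2.84 × 4 = 5.68 m².
Resultant F = γ·h_c·A = 7.99515 × 2.64333 × 5.68 = 120.04 kN.

F ≈ 120.0 kN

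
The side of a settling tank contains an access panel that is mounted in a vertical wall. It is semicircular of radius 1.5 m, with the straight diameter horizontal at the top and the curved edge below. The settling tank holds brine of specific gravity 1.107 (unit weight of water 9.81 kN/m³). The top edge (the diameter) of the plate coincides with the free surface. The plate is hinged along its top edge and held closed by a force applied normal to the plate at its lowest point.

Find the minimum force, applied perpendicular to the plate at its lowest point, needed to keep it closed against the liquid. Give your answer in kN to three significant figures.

γ = 1.107 × 9.81 = 10.85967 kN/m³.
The centroid of a semicircle lies 4r/(3π) = 0.63662 m from the diameter, here below the top edge, so the centroid depth is h_c = 0.63662 m.
A = πr²/2 = π × 1.5²/2 = 3.53429 m².
Resultant F = γ·h_c·A = 10.85967 × 0.63662 × 3.53429 = 24.4343 kN.
I_c = (π/8 − 8/(9π))·r⁴ = 0.109757 × 1.5⁴ = 0.555645 m⁴.
Centre of pressure: y_p = y_c + I_c/(y_c·A) = 0.63662 + 0.555645/(0.63662 × 3.53429) = 0.63662 + 0.246953 = 0.883573 m along the plane.
The resultant acts 0.63662 + 0.246953 = 0.883573 m (along the plate) below the hinge at the top edge, so the moment about the hinge is M = F × 0.883573 = 24.4343 × 0.883573 = 21.5895 kN·m.
A normal force at the bottom, 1.5 m from the hinge, must supply this moment: P = 21.5895/1.5 = 14.393 kN.

P ≈ 14.4 kN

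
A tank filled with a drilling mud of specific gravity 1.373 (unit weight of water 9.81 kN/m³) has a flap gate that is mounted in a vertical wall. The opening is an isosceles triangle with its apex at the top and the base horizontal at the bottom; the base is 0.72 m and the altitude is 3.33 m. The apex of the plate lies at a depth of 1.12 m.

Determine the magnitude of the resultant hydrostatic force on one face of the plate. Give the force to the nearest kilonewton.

F ≈ 54 kN

γ = 1.373 × 9.81 = 13.46913 kN/m³.
With the apex up, the centroid sits 2h/3 = 2 × 3.33/3 = 2.22 m below the apex, so the centroid depth is h_c = 1.12 + 2.22 = 3.34 m.
A = ½ × 0.72 × 3.33 = 1.1988 m².
Resultant F = γ·h_c·A = 13.46913 × 3.34 × 1.1988 = 53.9303 kN.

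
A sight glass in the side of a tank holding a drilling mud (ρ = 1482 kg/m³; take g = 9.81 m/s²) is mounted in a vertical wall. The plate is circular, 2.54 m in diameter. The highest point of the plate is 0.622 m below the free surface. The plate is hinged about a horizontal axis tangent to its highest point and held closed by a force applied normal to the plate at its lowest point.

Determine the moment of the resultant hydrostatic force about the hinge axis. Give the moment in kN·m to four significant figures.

γ = ρg = 1482 × 9.81 / 1000 = 14.53842 kN/m³.
The centroid is at the centre, 1.27 m below the top of the plate, so the centroid depth is h_c = 0.622 + 1.27 = 1.892 m.
A = π(1.27)² = 5.06707 m².
Resultant F = γ·h_c·A = 14.53842 × 1.892 × 5.06707 = 139.378 kN.
I_c = πr⁴/4 = π × 1.27⁴/4 = 2.04317 m⁴.
Centre of pressure: y_p = y_c + I_c/(y_c·A) = 1.892 + 2.04317/(1.892 × 5.06707) = 1.892 + 0.213121 = 2.10512 m along the plane.
The resultant acts 1.27 + 0.213121 = 1.48312 m (along the plate) below the hinge at the top edge, so the moment about the hinge is M = F × 1.48312 = 139.378 × 1.48312 = 206.714 kN·m.

M ≈ 206.7 kN·m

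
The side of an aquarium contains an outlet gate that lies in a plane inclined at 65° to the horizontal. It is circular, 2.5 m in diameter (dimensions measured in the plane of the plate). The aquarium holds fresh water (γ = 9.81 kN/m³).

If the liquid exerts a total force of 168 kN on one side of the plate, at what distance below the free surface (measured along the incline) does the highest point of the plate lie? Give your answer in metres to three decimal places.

y_top ≈ 2.599 m

γ = 9.81 kN/m³.
A = π(1.25)² = 4.90874 m².
From F = γ·h_c·A, the centroid depth is h_c = 168/(9.81 × 4.90874) = 3.48875 m.
Let θ = 65° be the plate's angle to the horizontal; measure y along the incline from where the plane meets the free surface. Vertical depth h = y·sinθ with sinθ = 0.906308.
Along the incline, y_c = h_c/sinθ = 3.48875/0.906308 = 3.84941 m.
The centroid is at the centre, 1.25 m below the top of the plate, so the highest point sits at y_top = 3.84941 − 1.25 = 2.59941 m along the incline.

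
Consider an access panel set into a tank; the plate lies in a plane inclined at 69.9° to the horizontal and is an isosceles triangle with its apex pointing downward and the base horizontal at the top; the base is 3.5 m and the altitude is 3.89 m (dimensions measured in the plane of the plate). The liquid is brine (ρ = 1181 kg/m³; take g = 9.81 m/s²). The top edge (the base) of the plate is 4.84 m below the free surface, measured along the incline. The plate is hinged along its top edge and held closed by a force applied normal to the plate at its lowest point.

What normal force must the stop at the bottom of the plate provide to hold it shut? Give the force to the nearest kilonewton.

γ = ρg = 1181 × 9.81 / 1000 = 11.58561 kN/m³.
Let θ = 69.9° be the plate's angle to the horizontal; measure y along the incline from where the plane meets the free surface. Vertical depth h = y·sinθ with sinθ = 0.939094.
With the apex down, the centroid sits h/3 = 3.89/3 = 1.29667 m below the base (the top edge), so y_c = 4.84 + 1.29667 = 6.13667 m and h_c = 6.13667 × 0.939094 = 5.76291 m.
A = ½ × 3.5 × 3.89 = 6.8075 m².
Resultant F = γ·h_c·A = 11.58561 × 5.76291 × 6.8075 = 454.515 kN.
I_c = b·h³/36 = 3.5 × 3.89³/36 = 5.72288 m⁴.
Centre of pressure: y_p = y_c + I_c/(y_c·A) = 6.13667 + 5.72288/(6.13667 × 6.8075) = 6.13667 + 0.136992 = 6.27366 m along the plane.
The resultant acts 1.29667 + 0.136992 = 1.43366 m (along the plate) below the hinge at the top edge, so the moment about the hinge is M = F × 1.43366 = 454.515 × 1.43366 = 651.62 kN·m.
A normal force at the bottom, 3.89 m from the hinge, must supply this moment: P = 651.62/3.89 = 167.512 kN.

P ≈ 168 kN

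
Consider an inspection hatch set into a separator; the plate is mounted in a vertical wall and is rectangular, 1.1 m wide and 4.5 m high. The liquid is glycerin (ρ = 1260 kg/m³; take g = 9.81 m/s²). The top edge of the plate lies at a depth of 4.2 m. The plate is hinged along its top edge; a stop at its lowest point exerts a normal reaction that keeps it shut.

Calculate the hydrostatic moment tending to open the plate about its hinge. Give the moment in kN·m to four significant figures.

M ≈ 991.2 kN·m

γ = ρg = 1260 × 9.81 / 1000 = 12.3606 kN/m³.
The centroid lies 4.5/2 = 2.25 m below the top edge, so the centroid depth is h_c = 4.2 + 2.25 = 6.45 m.
A = 1.1 × 4.5 = 4.95 m².
Resultant F = γ·h_c·A = 12.3606 × 6.45 × 4.95 = 394.643 kN.
I_c = b·h³/12 = 1.1 × 4.5³/12 = 8.35313 m⁴.
Centre of pressure: y_p = y_c + I_c/(y_c·A) = 6.45 + 8.35313/(6.45 × 4.95) = 6.45 + 0.261628 = 6.71163 m along the plane.
The resultant acts 2.25 + 0.261628 = 2.51163 m (along the plate) below the hinge at the top edge, so the moment about the hinge is M = F × 2.51163 = 394.643 × 2.51163 = 991.197 kN·m.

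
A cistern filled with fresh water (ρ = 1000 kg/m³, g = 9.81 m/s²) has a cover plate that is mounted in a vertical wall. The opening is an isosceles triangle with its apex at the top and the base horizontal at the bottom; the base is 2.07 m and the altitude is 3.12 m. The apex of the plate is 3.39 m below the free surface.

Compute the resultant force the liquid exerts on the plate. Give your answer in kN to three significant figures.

γ = ρg = 1000 × 9.81 = 9810 N/m³ = 9.81 kN/m³.
With the apex up, the centroid sits 2h/3 = 2 × 3.12/3 = 2.08 m below the apex, so the centroid depth is h_c = 3.39 + 2.08 = 5.47 m.
A = ½ × 2.07 × 3.12 = 3.2292 m².
Resultant F = γ·h_c·A = 9.81 × 5.47 × 3.2292 = 173.281 kN.

F ≈ 173 kN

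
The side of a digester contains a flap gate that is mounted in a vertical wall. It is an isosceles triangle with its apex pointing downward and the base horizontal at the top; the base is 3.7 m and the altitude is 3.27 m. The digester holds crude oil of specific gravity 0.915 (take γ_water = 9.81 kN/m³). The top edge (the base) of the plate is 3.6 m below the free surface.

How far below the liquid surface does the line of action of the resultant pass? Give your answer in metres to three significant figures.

h_p = 4.82 m

γ = 0.915 × 9.81 = 8.97615 kN/m³.
With the apex down, the centroid sits h/3 = 3.27/3 = 1.09 m below the base (the top edge), so the centroid depth is h_c = 3.6 + 1.09 = 4.69 m.
A = ½ × 3.7 × 3.27 = 6.0495 m².
Resultant F = γ·h_c·A = 8.97615 × 4.69 × 6.0495 = 254.673 kN.
I_c = b·h³/36 = 3.7 × 3.27³/36 = 3.59371 m⁴.
Centre of pressure: y_p = y_c + I_c/(y_c·A) = 4.69 + 3.59371/(4.69 × 6.0495) = 4.69 + 0.126663 = 4.81666 m along the plane.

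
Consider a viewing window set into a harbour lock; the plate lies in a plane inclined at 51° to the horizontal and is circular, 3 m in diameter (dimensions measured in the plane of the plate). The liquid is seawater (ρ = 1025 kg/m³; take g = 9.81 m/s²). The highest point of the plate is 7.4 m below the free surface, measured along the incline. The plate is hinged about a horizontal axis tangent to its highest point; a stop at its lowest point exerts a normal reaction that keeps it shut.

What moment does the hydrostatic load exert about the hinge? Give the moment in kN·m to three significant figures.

M ≈ 768 kN·m

γ = ρg = 1025 × 9.81 / 1000 = 10.05525 kN/m³.
Let θ = 51° be the plate's angle to the horizontal; measure y along the incline from where the plane meets the free surface. Vertical depth h = y·sinθ with sinθ = 0.777146.
The centroid is at the centre, 1.5 m below the top of the plate, so y_c = 7.4 + 1.5 = 8.9 m and h_c = 8.9 × 0.777146 = 6.9166 m.
A = π(1.5)² = 7.06858 m².
Resultant F = γ·h_c·A = 10.05525 × 6.9166 × 7.06858 = 491.607 kN.
I_c = πr⁴/4 = π × 1.5⁴/4 = 3.97608 m⁴.
Centre of pressure: y_p = y_c + I_c/(y_c·A) = 8.9 + 3.97608/(8.9 × 7.06858) = 8.9 + 0.0632023 = 8.9632 m along the plane.
The resultant acts 1.5 + 0.0632023 = 1.5632 m (along the plate) below the hinge at the top edge, so the moment about the hinge is M = F × 1.5632 = 491.607 × 1.5632 = 768.48 kN·m.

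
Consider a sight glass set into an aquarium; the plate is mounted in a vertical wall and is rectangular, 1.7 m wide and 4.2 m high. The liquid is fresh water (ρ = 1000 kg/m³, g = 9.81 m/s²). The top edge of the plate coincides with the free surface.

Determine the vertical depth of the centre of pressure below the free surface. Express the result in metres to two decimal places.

h_p = 2.80 m

γ = ρg = 1000 × 9.81 = 9810 N/m³ = 9.81 kN/m³.
The centroid lies 4.2/2 = 2.1 m below the top edge, so the centroid depth is h_c = 2.1 m.
A = 1.7 × 4.2 = 7.14 m².
Resultant F = γ·h_c·A = 9.81 × 2.1 × 7.14 = 147.091 kN.
I_c = b·h³/12 = 1.7 × 4.2³/12 = 10.4958 m⁴.
Centre of pressure: y_p = y_c + I_c/(y_c·A) = 2.1 + 10.4958/(2.1 × 7.14) = 2.1 + 0.7 = 2.8 m along the plane.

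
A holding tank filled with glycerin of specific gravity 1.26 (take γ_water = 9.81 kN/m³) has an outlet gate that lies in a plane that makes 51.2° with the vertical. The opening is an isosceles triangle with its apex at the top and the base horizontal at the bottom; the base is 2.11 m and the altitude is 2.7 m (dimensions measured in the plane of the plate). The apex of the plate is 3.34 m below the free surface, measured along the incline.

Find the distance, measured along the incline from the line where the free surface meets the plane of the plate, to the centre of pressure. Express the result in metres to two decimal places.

γ = 1.26 × 9.81 = 12.3606 kN/m³.
The plate makes 51.2° with the vertical, i.e. θ = 90° − 51.2° = 38.8° to the horizontal. Measuring y along the incline from the free-surface line, vertical depth h = y·sinθ with sinθ = 0.626604.
With the apex up, the centroid sits 2h/3 = 2 × 2.7/3 = 1.8 m below the apex, so y_c = 3.34 + 1.8 = 5.14 m and h_c = 5.14 × 0.626604 = 3.22074 m.
A = ½ × 2.11 × 2.7 = 2.8485 m².
Resultant F = γ·h_c·A = 12.3606 × 3.22074 × 2.8485 = 113.4 kN.
I_c = b·h³/36 = 2.11 × 2.7³/36 = 1.15364 m⁴.
Centre of pressure: y_p = y_c + I_c/(y_c·A) = 5.14 + 1.15364/(5.14 × 2.8485) = 5.14 + 0.0787936 = 5.21879 m along the plane.

y_p = 5.22 m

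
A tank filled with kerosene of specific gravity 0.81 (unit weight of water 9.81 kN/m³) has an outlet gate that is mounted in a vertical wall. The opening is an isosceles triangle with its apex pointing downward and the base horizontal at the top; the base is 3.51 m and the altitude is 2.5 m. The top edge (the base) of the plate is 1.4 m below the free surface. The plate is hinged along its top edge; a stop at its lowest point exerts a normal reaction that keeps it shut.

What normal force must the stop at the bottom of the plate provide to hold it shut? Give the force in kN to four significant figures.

γ = 0.81 × 9.81 = 7.9461 kN/m³.
With the apex down, the centroid sits h/3 = 2.5/3 = 0.833333 m below the base (the top edge), so the centroid depth is h_c = 1.4 + 0.833333 = 2.23333 m.
A = ½ × 3.51 × 2.5 = 4.3875 m².
Resultant F = γ·h_c·A = 7.9461 × 2.23333 × 4.3875 = 77.8617 kN.
I_c = b·h³/36 = 3.51 × 2.5³/36 = 1.52344 m⁴.
Centre of pressure: y_p = y_c + I_c/(y_c·A) = 2.23333 + 1.52344/(2.23333 × 4.3875) = 2.23333 + 0.155473 = 2.3888 m along the plane.
The resultant acts 0.833333 + 0.155473 = 0.988806 m (along the plate) below the hinge at the top edge, so the moment about the hinge is M = F × 0.988806 = 77.8617 × 0.988806 = 76.9901 kN·m.
A normal force at the bottom, 2.5 m from the hinge, must supply this moment: P = 76.9901/2.5 = 30.796 kN.

P ≈ 30.80 kN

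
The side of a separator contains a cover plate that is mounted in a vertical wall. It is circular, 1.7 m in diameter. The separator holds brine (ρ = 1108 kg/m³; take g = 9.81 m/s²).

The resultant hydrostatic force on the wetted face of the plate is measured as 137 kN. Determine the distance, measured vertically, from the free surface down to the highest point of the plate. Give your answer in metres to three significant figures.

γ = ρg = 1108 × 9.81 / 1000 = 10.86948 kN/m³.
A = π(0.85)² = 2.2698 m².
From F = γ·h_c·A, the centroid depth is h_c = 137/(10.86948 × 2.2698) = 5.55296 m.
The centroid is at the centre, 0.85 m below the top of the plate, so the highest point sits at h_top = 5.55296 − 0.85 = 4.70296 m below the surface.

d_top ≈ 4.70 m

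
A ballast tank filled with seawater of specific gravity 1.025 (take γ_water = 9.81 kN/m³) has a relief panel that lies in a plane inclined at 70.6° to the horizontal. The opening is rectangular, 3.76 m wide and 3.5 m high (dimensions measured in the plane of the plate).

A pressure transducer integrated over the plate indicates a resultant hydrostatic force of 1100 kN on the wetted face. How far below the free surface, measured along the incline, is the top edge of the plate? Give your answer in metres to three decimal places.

y_top ≈ 7.063 m

γ = 1.025 × 9.81 = 10.05525 kN/m³.
A = 3.76 × 3.5 = 13.16 m².
From F = γ·h_c·A, the centroid depth is h_c = 1100/(10.05525 × 13.16) = 8.31273 m.
Let θ = 70.6° be the plate's angle to the horizontal; measure y along the incline from where the plane meets the free surface. Vertical depth h = y·sinθ with sinθ = 0.943223.
Along the incline, y_c = h_c/sinθ = 8.31273/0.943223 = 8.81311 m.
The centroid lies 3.5/2 = 1.75 m below the top edge, so the top edge sits at y_top = 8.81311 − 1.75 = 7.06311 m along the incline.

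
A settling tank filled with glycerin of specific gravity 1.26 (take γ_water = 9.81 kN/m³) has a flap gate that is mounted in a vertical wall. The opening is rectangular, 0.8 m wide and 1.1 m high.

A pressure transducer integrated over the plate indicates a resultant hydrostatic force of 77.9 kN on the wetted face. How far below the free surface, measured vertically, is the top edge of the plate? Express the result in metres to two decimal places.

d_top ≈ 6.61 m

γ = 1.26 × 9.81 = 12.3606 kN/m³.
A = 0.8 × 1.1 = 0.88 m².
From F = γ·h_c·A, the centroid depth is h_c = 77.9/(12.3606 × 0.88) = 7.16169 m.
The centroid lies 1.1/2 = 0.55 m below the top edge, so the top edge sits at h_top = 7.16169 − 0.55 = 6.61169 m below the surface.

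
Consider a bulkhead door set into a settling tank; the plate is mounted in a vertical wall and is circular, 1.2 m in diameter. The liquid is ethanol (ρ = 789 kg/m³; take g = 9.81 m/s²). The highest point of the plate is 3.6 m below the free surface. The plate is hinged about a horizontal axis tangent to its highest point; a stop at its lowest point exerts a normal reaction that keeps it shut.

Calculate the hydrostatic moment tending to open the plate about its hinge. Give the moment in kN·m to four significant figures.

M ≈ 22.85 kN·m

γ = ρg = 789 × 9.81 / 1000 = 7.74009 kN/m³.
The centroid is at the centre, 0.6 m below the top of the plate, so the centroid depth is h_c = 3.6 + 0.6 = 4.2 m.
A = π(0.6)² = 1.13097 m².
Resultant F = γ·h_c·A = 7.74009 × 4.2 × 1.13097 = 36.766 kN.
I_c = πr⁴/4 = π × 0.6⁴/4 = 0.101788 m⁴.
Centre of pressure: y_p = y_c + I_c/(y_c·A) = 4.2 + 0.101788/(4.2 × 1.13097) = 4.2 + 0.0214287 = 4.22143 m along the plane.
The resultant acts 0.6 + 0.0214287 = 0.621429 m (along the plate) below the hinge at the top edge, so the moment about the hinge is M = F × 0.621429 = 36.766 × 0.621429 = 22.8475 kN·m.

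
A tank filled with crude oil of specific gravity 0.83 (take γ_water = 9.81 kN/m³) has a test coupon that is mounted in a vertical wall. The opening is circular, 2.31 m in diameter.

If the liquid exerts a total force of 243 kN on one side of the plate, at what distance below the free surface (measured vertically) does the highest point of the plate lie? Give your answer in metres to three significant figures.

γ = 0.83 × 9.81 = 8.1423 kN/m³.
A = π(1.155)² = 4.19096 m².
From F = γ·h_c·A, the centroid depth is h_c = 243/(8.1423 × 4.19096) = 7.12108 m.
The centroid is at the centre, 1.155 m below the top of the plate, so the highest point sits at h_top = 7.12108 − 1.155 = 5.96608 m below the surface.

d_top ≈ 5.97 m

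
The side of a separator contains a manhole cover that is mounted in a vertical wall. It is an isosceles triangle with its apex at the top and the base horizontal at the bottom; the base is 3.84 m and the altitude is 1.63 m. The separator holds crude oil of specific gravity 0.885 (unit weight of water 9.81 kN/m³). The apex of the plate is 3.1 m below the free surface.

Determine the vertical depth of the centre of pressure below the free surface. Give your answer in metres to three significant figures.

γ = 0.885 × 9.81 = 8.68185 kN/m³.
With the apex up, the centroid sits 2h/3 = 2 × 1.63/3 = 1.08667 m below the apex, so the centroid depth is h_c = 3.1 + 1.08667 = 4.18667 m.
A = ½ × 3.84 × 1.63 = 3.1296 m².
Resultant F = γ·h_c·A = 8.68185 × 4.18667 × 3.1296 = 113.755 kN.
I_c = b·h³/36 = 3.84 × 1.63³/36 = 0.461946 m⁴.
Centre of pressure: y_p = y_c + I_c/(y_c·A) = 4.18667 + 0.461946/(4.18667 × 3.1296) = 4.18667 + 0.035256 = 4.22193 m along the plane.

h_p = 4.22 m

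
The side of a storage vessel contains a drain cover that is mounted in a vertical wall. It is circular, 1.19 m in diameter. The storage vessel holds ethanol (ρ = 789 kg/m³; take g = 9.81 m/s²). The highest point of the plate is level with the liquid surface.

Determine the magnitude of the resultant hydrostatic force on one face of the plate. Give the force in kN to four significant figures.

γ = ρg = 789 × 9.81 / 1000 = 7.74009 kN/m³.
The centroid is at the centre, 0.595 m below the top of the plate, so the centroid depth is h_c = 0.595 m.
A = π(0.595)² = 1.1122 m².
Resultant F = γ·h_c·A = 7.74009 × 0.595 × 1.1122 = 5.12207 kN.

F ≈ 5.122 kN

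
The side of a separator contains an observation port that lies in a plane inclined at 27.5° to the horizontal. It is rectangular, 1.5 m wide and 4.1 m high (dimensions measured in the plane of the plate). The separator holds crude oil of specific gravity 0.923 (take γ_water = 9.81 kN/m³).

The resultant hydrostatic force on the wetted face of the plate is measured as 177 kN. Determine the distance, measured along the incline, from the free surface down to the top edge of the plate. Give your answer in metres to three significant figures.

y_top ≈ 4.83 m

γ = 0.923 × 9.81 = 9.05463 kN/m³.
A = 1.5 × 4.1 = 6.15 m².
From F = γ·h_c·A, the centroid depth is h_c = 177/(9.05463 × 6.15) = 3.17854 m.
Let θ = 27.5° be the plate's angle to the horizontal; measure y along the incline from where the plane meets the free surface. Vertical depth h = y·sinθ with sinθ = 0.461749.
Along the incline, y_c = h_c/sinθ = 3.17854/0.461749 = 6.8837 m.
The centroid lies 4.1/2 = 2.05 m below the top edge, so the top edge sits at y_top = 6.8837 − 2.05 = 4.8337 m along the incline.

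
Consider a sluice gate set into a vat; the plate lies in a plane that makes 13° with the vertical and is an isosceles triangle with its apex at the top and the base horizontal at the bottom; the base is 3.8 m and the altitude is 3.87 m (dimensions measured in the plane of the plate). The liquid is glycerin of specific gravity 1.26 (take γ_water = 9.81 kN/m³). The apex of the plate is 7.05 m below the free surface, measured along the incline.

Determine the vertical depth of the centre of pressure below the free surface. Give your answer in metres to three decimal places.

h_p = 9.467 m

γ = 1.26 × 9.81 = 12.3606 kN/m³.
The plate makes 13° with the vertical, i.e. θ = 90° − 13° = 77° to the horizontal. Measuring y along the incline from the free-surface line, vertical depth h = y·sinθ with sinθ = 0.974370.
With the apex up, the centroid sits 2h/3 = 2 × 3.87/3 = 2.58 m below the apex, so y_c = 7.05 + 2.58 = 9.63 m and h_c = 9.63 × 0.974370 = 9.38318 m.
A = ½ × 3.8 × 3.87 = 7.353 m².
Resultant F = γ·h_c·A = 12.3606 × 9.38318 × 7.353 = 852.814 kN.
I_c = b·h³/36 = 3.8 × 3.87³/36 = 6.11806 m⁴.
Centre of pressure: y_p = y_c + I_c/(y_c·A) = 9.63 + 6.11806/(9.63 × 7.353) = 9.63 + 0.0864018 = 9.7164 m along the plane.
Vertically, h_p = y_p·sinθ = 9.7164 × 0.974370 = 9.46737 m.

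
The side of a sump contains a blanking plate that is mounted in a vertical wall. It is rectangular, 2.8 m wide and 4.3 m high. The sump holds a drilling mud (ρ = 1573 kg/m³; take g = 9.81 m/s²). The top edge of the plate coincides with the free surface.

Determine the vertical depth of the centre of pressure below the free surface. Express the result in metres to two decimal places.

h_p = 2.87 m

γ = ρg = 1573 × 9.81 / 1000 = 15.43113 kN/m³.
The centroid lies 4.3/2 = 2.15 m below the top edge, so the centroid depth is h_c = 2.15 m.
A = 2.8 × 4.3 = 12.04 m².
Resultant F = γ·h_c·A = 15.43113 × 2.15 × 12.04 = 399.45 kN.
I_c = b·h³/12 = 2.8 × 4.3³/12 = 18.5516 m⁴.
Centre of pressure: y_p = y_c + I_c/(y_c·A) = 2.15 + 18.5516/(2.15 × 12.04) = 2.15 + 0.716665 = 2.86666 m along the plane.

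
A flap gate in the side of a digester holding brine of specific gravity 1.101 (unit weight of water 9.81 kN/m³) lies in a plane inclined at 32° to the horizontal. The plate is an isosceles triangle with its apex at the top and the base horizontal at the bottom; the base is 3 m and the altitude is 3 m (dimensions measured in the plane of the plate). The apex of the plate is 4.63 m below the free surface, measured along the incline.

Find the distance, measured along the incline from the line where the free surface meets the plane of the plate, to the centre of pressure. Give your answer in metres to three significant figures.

y_p = 6.71 m

γ = 1.101 × 9.81 = 10.80081 kN/m³.
Let θ = 32° be the plate's angle to the horizontal; measure y along the incline from where the plane meets the free surface. Vertical depth h = y·sinθ with sinθ = 0.529919.
With the apex up, the centroid sits 2h/3 = 2 × 3/3 = 2 m below the apex, so y_c = 4.63 + 2 = 6.63 m and h_c = 6.63 × 0.529919 = 3.51336 m.
A = ½ × 3 × 3 = 4.5 m².
Resultant F = γ·h_c·A = 10.80081 × 3.51336 × 4.5 = 170.762 kN.
I_c = b·h³/36 = 3 × 3³/36 = 2.25 m⁴.
Centre of pressure: y_p = y_c + I_c/(y_c·A) = 6.63 + 2.25/(6.63 × 4.5) = 6.63 + 0.0754148 = 6.70541 m along the plane.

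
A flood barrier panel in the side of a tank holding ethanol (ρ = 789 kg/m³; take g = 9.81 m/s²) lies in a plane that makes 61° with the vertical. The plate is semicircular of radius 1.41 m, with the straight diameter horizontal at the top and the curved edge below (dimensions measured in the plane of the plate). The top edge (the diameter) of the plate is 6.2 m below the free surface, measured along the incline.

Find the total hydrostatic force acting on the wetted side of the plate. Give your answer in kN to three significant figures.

γ = ρg = 789 × 9.81 / 1000 = 7.74009 kN/m³.
The plate makes 61° with the vertical, i.e. θ = 90° − 61° = 29° to the horizontal. Measuring y along the incline from the free-surface line, vertical depth h = y·sinθ with sinθ = 0.484810.
The centroid of a semicircle lies 4r/(3π) = 0.598423 m from the diameter, here below the top edge, so y_c = 6.2 + 0.598423 = 6.79842 m and h_c = 6.79842 × 0.484810 = 3.29594 m.
A = πr²/2 = π × 1.41²/2 = 3.1229 m².
Resultant F = γ·h_c·A = 7.74009 × 3.29594 × 3.1229 = 79.6679 kN.

F ≈ 79.7 kN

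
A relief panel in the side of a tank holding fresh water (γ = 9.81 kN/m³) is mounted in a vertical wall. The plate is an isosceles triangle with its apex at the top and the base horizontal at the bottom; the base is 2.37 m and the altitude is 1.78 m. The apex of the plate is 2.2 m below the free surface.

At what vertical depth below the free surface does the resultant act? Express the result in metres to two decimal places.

h_p = 3.44 m

γ = 9.81 kN/m³.
With the apex up, the centroid sits 2h/3 = 2 × 1.78/3 = 1.18667 m below the apex, so the centroid depth is h_c = 2.2 + 1.18667 = 3.38667 m.
A = ½ × 2.37 × 1.78 = 2.1093 m².
Resultant F = γ·h_c·A = 9.81 × 3.38667 × 2.1093 = 70.0778 kN.
I_c = b·h³/36 = 2.37 × 1.78³/36 = 0.371284 m⁴.
Centre of pressure: y_p = y_c + I_c/(y_c·A) = 3.38667 + 0.371284/(3.38667 × 2.1093) = 3.38667 + 0.0519751 = 3.43865 m along the plane.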